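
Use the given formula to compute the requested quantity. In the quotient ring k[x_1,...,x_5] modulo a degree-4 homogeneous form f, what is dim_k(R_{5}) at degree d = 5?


For R = k[x_1,...,x_n]/(f) with f homogeneous of degree e:
The Hilbert series is (1 - t^e)/(1 - t)^n.
So h(d) = C(d+n-1, n-1) - C(d-e+n-1, n-1) for d >= e.
With n=5, e=4, d=5:
C(5+5-1, 5-1) = C(9, 4) = 126
C(5-4+5-1, 5-1) = C(5, 4) = 5
h(5) = 126 - 5 = 121

121


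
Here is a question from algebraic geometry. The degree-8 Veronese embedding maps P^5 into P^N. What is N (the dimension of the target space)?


The Veronese embedding v_d: P^n -> P^N maps each point to all
degree-d monomials in n+1 homogeneous coordinates.
N = C(n+d, d) - 1
N = C(5+8, 8) - 1
N = C(13, 8) - 1
C(13, 8) = 1287
N = 1287 - 1 = 1286

1286


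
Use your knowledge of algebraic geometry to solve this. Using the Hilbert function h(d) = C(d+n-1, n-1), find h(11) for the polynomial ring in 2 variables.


The Hilbert function for the polynomial ring in 2 variables is:
h(d) = C(d+n-1, n-1)
h(11) = C(11+2-1, 2-1) = C(12, 1)
= 12! / (1! * 11!)
= 12

12


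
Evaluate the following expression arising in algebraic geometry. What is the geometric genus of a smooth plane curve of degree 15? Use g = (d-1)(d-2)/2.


Using the genus formula for smooth plane curves:
g = (d-1)(d-2)/2
g = (15-1)(15-2)/2
g = 14*13/2
g = 182/2 = 91

91


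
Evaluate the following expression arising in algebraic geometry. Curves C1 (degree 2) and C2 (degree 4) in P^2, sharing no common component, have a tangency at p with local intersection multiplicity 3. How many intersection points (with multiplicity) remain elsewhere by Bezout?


By Bezout's theorem, the total intersection number is d1 * d2.
Total = 2 * 4 = 8
Intersection multiplicity at p = 3
Remaining intersections = 8 - 3 = 5

5


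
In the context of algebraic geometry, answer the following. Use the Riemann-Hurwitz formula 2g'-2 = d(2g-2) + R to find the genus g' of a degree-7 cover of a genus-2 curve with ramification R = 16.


Riemann-Hurwitz formula: 2g' - 2 = d(2g - 2) + R
Given: d = 7, g = 2, R = 16
2g' - 2 = 7*(2*2 - 2) + 16
2g' - 2 = 7*2 + 16
2g' - 2 = 14 + 16 = 30
2g' = 32
g' = 16

16


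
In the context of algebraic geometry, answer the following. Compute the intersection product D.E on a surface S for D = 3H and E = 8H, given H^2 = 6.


Using bilinearity of the intersection pairing on a surface S:
(aH).(bH) = ab * (H.H)
We have H^2 = 6.
D.E = (3H).(8H) = 3*8*6
= 24*6
= 144

144


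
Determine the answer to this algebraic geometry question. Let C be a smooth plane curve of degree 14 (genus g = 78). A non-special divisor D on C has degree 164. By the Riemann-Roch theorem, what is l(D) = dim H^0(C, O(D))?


First, compute the genus of a smooth plane curve of degree 14:
g = (d-1)(d-2)/2 = (14-1)(14-2)/2 = 78
For a non-special divisor D (i.e., h^1(D) = 0), Riemann-Roch gives:
l(D) = deg(D) - g + 1
Since deg(D) = 164 >= 2g - 1 = 155, D is non-special.
l(D) = 164 - 78 + 1 = 87

87


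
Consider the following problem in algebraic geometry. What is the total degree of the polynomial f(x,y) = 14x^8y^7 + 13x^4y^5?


Examine each term for its total degree (sum of exponents).
  Term '14x^8y^7' has total degree 8+7 = 15.
  Term '13x^4y^5' has total degree 4+5 = 9.
The maximum total degree among all terms is 15.

15


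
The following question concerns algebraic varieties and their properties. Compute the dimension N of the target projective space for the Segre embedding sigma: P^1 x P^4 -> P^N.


The Segre embedding maps P^m x P^n into P^N via
all products of coordinates from each factor.
N = (m+1)(n+1) - 1
N = (1+1)(4+1) - 1
N = 2*5 - 1
N = 10 - 1 = 9

9


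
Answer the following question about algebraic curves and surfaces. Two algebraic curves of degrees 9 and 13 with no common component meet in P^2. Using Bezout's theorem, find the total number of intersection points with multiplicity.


Bezout's theorem states the intersection count equals the product of degrees.
Intersection count = 9 * 13 = 117

117


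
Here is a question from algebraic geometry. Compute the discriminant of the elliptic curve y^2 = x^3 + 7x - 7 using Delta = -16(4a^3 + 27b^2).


Compute each component:
4a^3 = 4*7^3 = 4*343 = 1372
27b^2 = 27*(-7)^2 = 27*49 = 1323
4a^3 + 27b^2 = 1372 + 1323 = 2695
Delta = -16*2695 = -43120

-43120


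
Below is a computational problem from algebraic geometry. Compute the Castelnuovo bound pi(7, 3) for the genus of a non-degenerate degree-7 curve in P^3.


Castelnuovo's bound: write d - 1 = m(r-1) + epsilon with 0 <= epsilon < r-1.
d - 1 = 7 - 1 = 6
r - 1 = 3 - 1 = 2
6 = 3*2 + 0, so m = 3, epsilon = 0
pi(d, r) = m(m-1)(r-1)/2 + m*epsilon
= 3*2*2/2 + 3*0
= 12/2 + 0
= 6 + 0 = 6

6


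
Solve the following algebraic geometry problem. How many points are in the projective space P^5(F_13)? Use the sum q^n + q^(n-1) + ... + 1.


P^5(F_13) has (q^(n+1) - 1)/(q - 1) points.
= 13^5 + 13^4 + 13^3 + 13^2 + 13^1 + 13^0
= 371293 + 28561 + 2197 + 169 + 13 + 1
= 402234

402234


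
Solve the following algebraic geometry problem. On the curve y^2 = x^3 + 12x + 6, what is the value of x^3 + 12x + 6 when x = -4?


Compute x^3 + 12x + 6 at x = -4:
x^3 = (-4)^3 = -64
12*x = 12*(-4) = -48
Sum: -64 - 48 + 6 = -106

-106


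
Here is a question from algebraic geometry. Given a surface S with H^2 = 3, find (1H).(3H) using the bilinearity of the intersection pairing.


Using bilinearity of the intersection pairing on a surface S:
(aH).(bH) = ab * (H.H)
We have H^2 = 3.
D.E = (1H).(3H) = 1*3*3
= 3*3
= 9

9


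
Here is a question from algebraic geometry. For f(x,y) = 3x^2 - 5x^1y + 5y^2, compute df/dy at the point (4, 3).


df/dy = (-5)*x^1 + 2*5*y^1
At (4,3): (-5)*4^1 + 2*5*3^1
= -20 + 30
= 10

10


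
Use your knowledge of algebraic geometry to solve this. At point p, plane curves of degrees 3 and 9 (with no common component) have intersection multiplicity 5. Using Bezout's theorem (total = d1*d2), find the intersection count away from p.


By Bezout's theorem, the total intersection number is d1 * d2.
Total = 3 * 9 = 27
Intersection multiplicity at p = 5
Remaining intersections = 27 - 5 = 22

22


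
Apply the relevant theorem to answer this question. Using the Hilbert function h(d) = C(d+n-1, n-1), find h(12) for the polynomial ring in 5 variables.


The Hilbert function for the polynomial ring in 5 variables is:
h(d) = C(d+n-1, n-1)
h(12) = C(12+5-1, 5-1) = C(16, 4)
= 16! / (4! * 12!)
= 1820

1820


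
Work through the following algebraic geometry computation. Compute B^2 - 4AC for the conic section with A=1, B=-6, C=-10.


The discriminant of a conic Ax^2 + Bxy + Cy^2 + ... = 0 is B^2 - 4AC.
B^2 = (-6)^2 = 36
4AC = 4*1*(-10) = -40
Discriminant = 36 + 40 = 76

76


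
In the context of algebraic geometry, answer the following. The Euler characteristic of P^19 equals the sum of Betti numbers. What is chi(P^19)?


The complex projective space P^19 has one cell in each even real dimension 0, 2, ..., 38.
The cohomology groups are H^{2k}(P^19) = Z for k = 0,...,19, and 0 otherwise.
Euler characteristic = sum of Betti numbers = 1 per even-dimensional cohomology group.
chi(P^19) = 19 + 1 = 20

20


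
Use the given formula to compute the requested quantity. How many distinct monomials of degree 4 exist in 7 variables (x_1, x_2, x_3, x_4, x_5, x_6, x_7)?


The number of degree-4 monomials in 7 variables is C(d+n-1, n-1).
= C(4+7-1, 7-1) = C(10, 6)
= 210

210


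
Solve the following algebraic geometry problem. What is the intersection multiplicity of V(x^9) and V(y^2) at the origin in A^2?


The intersection multiplicity of V(x^a) and V(y^b) at the origin is:
I(O; V(x^9), V(y^2)) = dim_k(k[x,y]/(x^9, y^2))
A basis for k[x,y]/(x^9, y^2) is the set of monomials x^i * y^j
where 0 <= i < 9 and 0 <= j < 2.
The number of such monomials is 9 * 2 = 18

18


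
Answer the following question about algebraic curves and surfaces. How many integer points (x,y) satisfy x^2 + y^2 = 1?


Systematically check integer values of x where x^2 <= 1.
For each valid x, check if 1 - x^2 is a perfect square.
x=0: 1 - 0 = 1, sqrt = 1 (valid)
x=1: 1 - 1 = 0, sqrt = 0 (valid)
Total integer solutions found: 4

4


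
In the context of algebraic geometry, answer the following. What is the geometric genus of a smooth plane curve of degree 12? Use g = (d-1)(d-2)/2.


Using the genus formula for smooth plane curves:
g = (d-1)(d-2)/2
g = (12-1)(12-2)/2
g = 11*10/2
g = 110/2 = 55

55


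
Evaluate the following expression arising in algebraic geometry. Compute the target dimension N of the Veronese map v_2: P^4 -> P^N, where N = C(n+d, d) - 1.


The Veronese embedding v_d: P^n -> P^N maps each point to all
degree-d monomials in n+1 homogeneous coordinates.
N = C(n+d, d) - 1
N = C(4+2, 2) - 1
N = C(6, 2) - 1
C(6, 2) = 15
N = 15 - 1 = 14

14


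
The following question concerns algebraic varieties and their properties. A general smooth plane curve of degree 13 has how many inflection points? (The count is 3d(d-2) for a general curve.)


For a general smooth plane curve C of degree d, the inflection points are
the intersection of C with its Hessian curve, which has degree 3(d-2).
By Bezout, the total intersection number is d * 3(d-2) = 13 * 33 = 429.
For a general curve every flex is ordinary, so each contributes
multiplicity 1 to C·Hess(C), and the number of distinct inflection
points is 3d(d-2).
Inflection points = 3*13*(13-2) = 3*13*11 = 429

429


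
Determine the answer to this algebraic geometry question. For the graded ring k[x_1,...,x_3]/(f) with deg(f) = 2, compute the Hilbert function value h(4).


For R = k[x_1,...,x_n]/(f) with f homogeneous of degree e:
The Hilbert series is (1 - t^e)/(1 - t)^n.
So h(d) = C(d+n-1, n-1) - C(d-e+n-1, n-1) for d >= e.
With n=3, e=2, d=4:
C(4+3-1, 3-1) = C(6, 2) = 15
C(4-2+3-1, 3-1) = C(4, 2) = 6
h(4) = 15 - 6 = 9

9


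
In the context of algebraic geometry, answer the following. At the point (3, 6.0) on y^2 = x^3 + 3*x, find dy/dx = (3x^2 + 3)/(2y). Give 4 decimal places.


Using implicit differentiation of y^2 = x^3 + 3*x:
2y * dy/dx = 3x^2 + 3
dy/dx = (3x^2 + 3)/(2y)
Numerator: 3*3^2 + 3 = 30
Denominator: 2*6.0 = 12.0
dy/dx = 30/12.0 = 2.5000

2.5000


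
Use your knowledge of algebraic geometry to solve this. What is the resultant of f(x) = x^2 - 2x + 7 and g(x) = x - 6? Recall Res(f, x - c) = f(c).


For Res(f, x - c), we evaluate f at x = c.
f(6) = 6^2 - 2*6 + 7
= 36 - 12 + 7
= 24 + 7 = 31
Res(f, g) = 31

31


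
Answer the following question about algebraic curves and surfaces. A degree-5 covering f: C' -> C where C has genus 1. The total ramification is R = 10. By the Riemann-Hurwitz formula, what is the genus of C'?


Riemann-Hurwitz formula: 2g' - 2 = d(2g - 2) + R
Given: d = 5, g = 1, R = 10
2g' - 2 = 5*(2*1 - 2) + 10
2g' - 2 = 5*0 + 10
2g' - 2 = 0 + 10 = 10
2g' = 12
g' = 6

6


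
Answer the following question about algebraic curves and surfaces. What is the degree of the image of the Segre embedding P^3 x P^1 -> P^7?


The degree of the Segre variety P^3 x P^1 is C(m+n, m).
= C(4, 3)
= 4

4


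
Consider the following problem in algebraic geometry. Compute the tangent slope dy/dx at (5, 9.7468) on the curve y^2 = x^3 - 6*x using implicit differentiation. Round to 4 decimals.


Using implicit differentiation of y^2 = x^3 - 6*x:
2y * dy/dx = 3x^2 - 6
dy/dx = (3x^2 - 6)/(2y)
Numerator: 3*5^2 - 6 = 69
Denominator: 2*9.7468 = 19.4936
dy/dx = 69/19.4936 = 3.5396

3.5396


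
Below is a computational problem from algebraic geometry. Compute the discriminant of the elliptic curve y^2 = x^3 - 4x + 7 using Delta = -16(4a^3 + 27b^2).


Compute each component:
4a^3 = 4*(-4)^3 = 4*(-64) = -256
27b^2 = 27*7^2 = 27*49 = 1323
4a^3 + 27b^2 = -256 + 1323 = 1067
Delta = -16*1067 = -17072

-17072


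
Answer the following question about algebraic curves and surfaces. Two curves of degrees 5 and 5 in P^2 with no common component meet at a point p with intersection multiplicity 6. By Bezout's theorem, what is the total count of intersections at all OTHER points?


By Bezout's theorem, the total intersection number is d1 * d2.
Total = 5 * 5 = 25
Intersection multiplicity at p = 6
Remaining intersections = 25 - 6 = 19

19


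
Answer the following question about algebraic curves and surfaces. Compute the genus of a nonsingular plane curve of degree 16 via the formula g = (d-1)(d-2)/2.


Using the genus formula for smooth plane curves:
g = (d-1)(d-2)/2
g = (16-1)(16-2)/2
g = 15*14/2
g = 210/2 = 105

105


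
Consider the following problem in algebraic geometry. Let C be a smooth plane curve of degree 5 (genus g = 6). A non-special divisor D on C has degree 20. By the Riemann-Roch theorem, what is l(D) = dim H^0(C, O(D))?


First, compute the genus of a smooth plane curve of degree 5:
g = (d-1)(d-2)/2 = (5-1)(5-2)/2 = 6
For a non-special divisor D (i.e., h^1(D) = 0), Riemann-Roch gives:
l(D) = deg(D) - g + 1
Since deg(D) = 20 >= 2g - 1 = 11, D is non-special.
l(D) = 20 - 6 + 1 = 15

15


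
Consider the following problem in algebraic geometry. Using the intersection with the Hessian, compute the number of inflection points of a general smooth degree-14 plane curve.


For a general smooth plane curve C of degree d, the inflection points are
the intersection of C with its Hessian curve, which has degree 3(d-2).
By Bezout, the total intersection number is d * 3(d-2) = 14 * 36 = 504.
For a general curve every flex is ordinary, so each contributes
multiplicity 1 to C·Hess(C), and the number of distinct inflection
points is 3d(d-2).
Inflection points = 3*14*(14-2) = 3*14*12 = 504

504


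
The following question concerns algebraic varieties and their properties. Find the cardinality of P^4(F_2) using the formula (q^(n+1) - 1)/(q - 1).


P^4(F_2) has (q^(n+1) - 1)/(q - 1) points.
= 2^4 + 2^3 + 2^2 + 2^1 + 2^0
= 16 + 8 + 4 + 2 + 1
= 31

31


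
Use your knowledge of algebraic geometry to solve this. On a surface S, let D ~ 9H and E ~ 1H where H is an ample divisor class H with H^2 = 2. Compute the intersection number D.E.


Using bilinearity of the intersection pairing on a surface S:
(aH).(bH) = ab * (H.H)
We have H^2 = 2.
D.E = (9H).(1H) = 9*1*2
= 9*2
= 18

18


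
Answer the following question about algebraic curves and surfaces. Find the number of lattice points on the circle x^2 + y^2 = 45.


Systematically check integer values of x where x^2 <= 45.
For each valid x, check if 45 - x^2 is a perfect square.
x=3: 45 - 9 = 36, sqrt = 6 (valid)
x=6: 45 - 36 = 9, sqrt = 3 (valid)
Total integer solutions found: 8

8


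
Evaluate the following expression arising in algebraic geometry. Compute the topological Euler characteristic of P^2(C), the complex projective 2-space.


The complex projective space P^2 has one cell in each even real dimension 0, 2, ..., 4.
The cohomology groups are H^{2k}(P^2) = Z for k = 0,...,2, and 0 otherwise.
Euler characteristic = sum of Betti numbers = 1 per even-dimensional cohomology group.
chi(P^2) = 2 + 1 = 3

3


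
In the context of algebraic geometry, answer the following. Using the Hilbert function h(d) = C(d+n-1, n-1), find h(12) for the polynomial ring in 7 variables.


The Hilbert function for the polynomial ring in 7 variables is:
h(d) = C(d+n-1, n-1)
h(12) = C(12+7-1, 7-1) = C(18, 6)
= 18! / (6! * 12!)
= 18564

18564


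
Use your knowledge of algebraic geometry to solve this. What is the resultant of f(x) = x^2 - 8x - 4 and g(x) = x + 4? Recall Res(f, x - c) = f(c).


For Res(f, x - c), we evaluate f at x = c.
f(-4) = (-4)^2 - 8*(-4) - 4
= 16 + 32 - 4
= 48 - 4 = 44
Res(f, g) = 44

44


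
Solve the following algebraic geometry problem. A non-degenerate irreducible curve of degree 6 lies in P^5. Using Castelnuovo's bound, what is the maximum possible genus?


Castelnuovo's bound: write d - 1 = m(r-1) + epsilon with 0 <= epsilon < r-1.
d - 1 = 6 - 1 = 5
r - 1 = 5 - 1 = 4
5 = 1*4 + 1, so m = 1, epsilon = 1
pi(d, r) = m(m-1)(r-1)/2 + m*epsilon
= 1*0*4/2 + 1*1
= 0/2 + 1
= 0 + 1 = 1

1


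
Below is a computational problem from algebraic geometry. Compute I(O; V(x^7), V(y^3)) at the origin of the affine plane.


The intersection multiplicity of V(x^a) and V(y^b) at the origin is:
I(O; V(x^7), V(y^3)) = dim_k(k[x,y]/(x^7, y^3))
A basis for k[x,y]/(x^7, y^3) is the set of monomials x^i * y^j
where 0 <= i < 7 and 0 <= j < 3.
The number of such monomials is 7 * 3 = 21

21


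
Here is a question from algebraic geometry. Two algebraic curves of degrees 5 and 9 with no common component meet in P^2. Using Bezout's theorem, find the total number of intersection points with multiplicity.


Bezout's theorem states the intersection count equals the product of degrees.
Intersection count = 5 * 9 = 45

45


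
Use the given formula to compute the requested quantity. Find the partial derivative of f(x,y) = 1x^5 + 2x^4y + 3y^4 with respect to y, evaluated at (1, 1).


df/dy = 2*x^4 + 4*3*y^3
At (1,1): 2*1^4 + 4*3*1^3
= 2 + 12
= 14

14


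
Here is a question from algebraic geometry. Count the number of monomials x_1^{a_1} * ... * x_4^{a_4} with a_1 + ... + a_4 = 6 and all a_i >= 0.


The number of degree-6 monomials in 4 variables is C(d+n-1, n-1).
= C(6+4-1, 4-1) = C(9, 3)
= 84

84


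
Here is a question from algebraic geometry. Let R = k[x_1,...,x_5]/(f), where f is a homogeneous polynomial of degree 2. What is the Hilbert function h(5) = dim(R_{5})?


For R = k[x_1,...,x_n]/(f) with f homogeneous of degree e:
The Hilbert series is (1 - t^e)/(1 - t)^n.
So h(d) = C(d+n-1, n-1) - C(d-e+n-1, n-1) for d >= e.
With n=5, e=2, d=5:
C(5+5-1, 5-1) = C(9, 4) = 126
C(5-2+5-1, 5-1) = C(7, 4) = 35
h(5) = 126 - 35 = 91

91


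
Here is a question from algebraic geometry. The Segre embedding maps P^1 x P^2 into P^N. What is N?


The Segre embedding maps P^m x P^n into P^N via
all products of coordinates from each factor.
N = (m+1)(n+1) - 1
N = (1+1)(2+1) - 1
N = 2*3 - 1
N = 6 - 1 = 5

5


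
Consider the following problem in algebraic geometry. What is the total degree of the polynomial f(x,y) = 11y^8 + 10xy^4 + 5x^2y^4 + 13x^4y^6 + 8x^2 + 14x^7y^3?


Examine each term for its total degree (sum of exponents).
  Term '11y^8' has total degree 0+8 = 8.
  Term '10xy^4' has total degree 1+4 = 5.
  Term '5x^2y^4' has total degree 2+4 = 6.
  Term '13x^4y^6' has total degree 4+6 = 10.
  Term '8x^2' has total degree 2+0 = 2.
  Term '14x^7y^3' has total degree 7+3 = 10.
The maximum total degree among all terms is 10.

10


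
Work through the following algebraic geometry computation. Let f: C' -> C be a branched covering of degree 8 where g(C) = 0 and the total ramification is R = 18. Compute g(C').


Riemann-Hurwitz formula: 2g' - 2 = d(2g - 2) + R
Given: d = 8, g = 0, R = 18
2g' - 2 = 8*(2*0 - 2) + 18
2g' - 2 = 8*(-2) + 18
2g' - 2 = -16 + 18 = 2
2g' = 4
g' = 2

2


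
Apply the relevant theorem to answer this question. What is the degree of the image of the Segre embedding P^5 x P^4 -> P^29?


The degree of the Segre variety P^5 x P^4 is C(m+n, m).
= C(9, 5)
= 126

126


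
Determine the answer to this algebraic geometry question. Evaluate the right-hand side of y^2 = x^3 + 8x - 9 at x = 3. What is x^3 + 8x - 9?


Compute x^3 + 8x - 9 at x = 3:
x^3 = 3^3 = 27
8*x = 8*3 = 24
Sum: 27 + 24 - 9 = 42

42


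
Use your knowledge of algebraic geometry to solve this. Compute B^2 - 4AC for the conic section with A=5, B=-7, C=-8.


The discriminant of a conic Ax^2 + Bxy + Cy^2 + ... = 0 is B^2 - 4AC.
B^2 = (-7)^2 = 49
4AC = 4*5*(-8) = -160
Discriminant = 49 + 160 = 209

209


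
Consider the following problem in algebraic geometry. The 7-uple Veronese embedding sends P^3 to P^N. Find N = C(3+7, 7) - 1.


The Veronese embedding v_d: P^n -> P^N maps each point to all
degree-d monomials in n+1 homogeneous coordinates.
N = C(n+d, d) - 1
N = C(3+7, 7) - 1
N = C(10, 7) - 1
C(10, 7) = 120
N = 120 - 1 = 119

119


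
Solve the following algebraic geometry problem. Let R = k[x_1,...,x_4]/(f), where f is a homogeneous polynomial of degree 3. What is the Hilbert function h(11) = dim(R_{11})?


For R = k[x_1,...,x_n]/(f) with f homogeneous of degree e:
The Hilbert series is (1 - t^e)/(1 - t)^n.
So h(d) = C(d+n-1, n-1) - C(d-e+n-1, n-1) for d >= e.
With n=4, e=3, d=11:
C(11+4-1, 4-1) = C(14, 3) = 364
C(11-3+4-1, 4-1) = C(11, 3) = 165
h(11) = 364 - 165 = 199

199


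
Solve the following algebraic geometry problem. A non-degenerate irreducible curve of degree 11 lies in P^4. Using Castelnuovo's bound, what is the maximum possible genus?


Castelnuovo's bound: write d - 1 = m(r-1) + epsilon with 0 <= epsilon < r-1.
d - 1 = 11 - 1 = 10
r - 1 = 4 - 1 = 3
10 = 3*3 + 1, so m = 3, epsilon = 1
pi(d, r) = m(m-1)(r-1)/2 + m*epsilon
= 3*2*3/2 + 3*1
= 18/2 + 3
= 9 + 3 = 12

12


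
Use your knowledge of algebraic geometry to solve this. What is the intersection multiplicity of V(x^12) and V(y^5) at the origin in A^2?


The intersection multiplicity of V(x^a) and V(y^b) at the origin is:
I(O; V(x^12), V(y^5)) = dim_k(k[x,y]/(x^12, y^5))
A basis for k[x,y]/(x^12, y^5) is the set of monomials x^i * y^j
where 0 <= i < 12 and 0 <= j < 5.
The number of such monomials is 12 * 5 = 60

60


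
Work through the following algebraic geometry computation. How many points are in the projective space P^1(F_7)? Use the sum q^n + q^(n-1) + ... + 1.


P^1(F_7) has (q^(n+1) - 1)/(q - 1) points.
= 7^1 + 7^0
= 7 + 1
= 8

8


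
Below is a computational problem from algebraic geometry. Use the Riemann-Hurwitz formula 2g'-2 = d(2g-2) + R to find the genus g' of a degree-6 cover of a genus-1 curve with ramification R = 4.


Riemann-Hurwitz formula: 2g' - 2 = d(2g - 2) + R
Given: d = 6, g = 1, R = 4
2g' - 2 = 6*(2*1 - 2) + 4
2g' - 2 = 6*0 + 4
2g' - 2 = 0 + 4 = 4
2g' = 6
g' = 3

3


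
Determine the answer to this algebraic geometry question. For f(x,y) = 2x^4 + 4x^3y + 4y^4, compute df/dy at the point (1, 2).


df/dy = 4*x^3 + 4*4*y^3
At (1,2): 4*1^3 + 4*4*2^3
= 4 + 128
= 132

132


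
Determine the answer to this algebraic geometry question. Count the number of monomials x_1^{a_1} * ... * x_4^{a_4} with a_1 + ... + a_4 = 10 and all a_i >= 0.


The number of degree-10 monomials in 4 variables is C(d+n-1, n-1).
= C(10+4-1, 4-1) = C(13, 3)
= 286

286


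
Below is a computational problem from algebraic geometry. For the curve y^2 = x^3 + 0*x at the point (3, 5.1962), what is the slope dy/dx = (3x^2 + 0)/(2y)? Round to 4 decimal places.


Using implicit differentiation of y^2 = x^3 + 0*x:
2y * dy/dx = 3x^2 + 0
dy/dx = (3x^2 + 0)/(2y)
Numerator: 3*3^2 + 0 = 27
Denominator: 2*5.1962 = 10.3924
dy/dx = 27/10.3924 = 2.5981

2.5981


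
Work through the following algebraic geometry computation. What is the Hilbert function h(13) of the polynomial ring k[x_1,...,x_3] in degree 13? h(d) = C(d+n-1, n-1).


The Hilbert function for the polynomial ring in 3 variables is:
h(d) = C(d+n-1, n-1)
h(13) = C(13+3-1, 3-1) = C(15, 2)
= 15! / (2! * 13!)
= 105

105


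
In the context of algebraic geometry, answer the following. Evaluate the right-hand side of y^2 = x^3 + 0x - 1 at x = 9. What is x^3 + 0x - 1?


Compute x^3 + 0x - 1 at x = 9:
x^3 = 9^3 = 729
0*x = 0*9 = 0
Sum: 729 + 0 - 1 = 728

728


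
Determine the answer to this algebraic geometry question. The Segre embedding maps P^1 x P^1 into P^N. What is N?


The Segre embedding maps P^m x P^n into P^N via
all products of coordinates from each factor.
N = (m+1)(n+1) - 1
N = (1+1)(1+1) - 1
N = 2*2 - 1
N = 4 - 1 = 3

3


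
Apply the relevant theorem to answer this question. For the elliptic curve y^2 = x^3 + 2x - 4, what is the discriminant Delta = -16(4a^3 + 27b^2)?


Compute each component:
4a^3 = 4*2^3 = 4*8 = 32
27b^2 = 27*(-4)^2 = 27*16 = 432
4a^3 + 27b^2 = 32 + 432 = 464
Delta = -16*464 = -7424

-7424


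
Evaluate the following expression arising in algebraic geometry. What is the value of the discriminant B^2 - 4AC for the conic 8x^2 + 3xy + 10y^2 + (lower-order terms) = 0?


The discriminant of a conic Ax^2 + Bxy + Cy^2 + ... = 0 is B^2 - 4AC.
B^2 = 3^2 = 9
4AC = 4*8*10 = 320
Discriminant = 9 - 320 = -311

-311


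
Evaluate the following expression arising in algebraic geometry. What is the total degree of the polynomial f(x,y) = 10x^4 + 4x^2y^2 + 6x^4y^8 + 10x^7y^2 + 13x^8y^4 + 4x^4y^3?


Examine each term for its total degree (sum of exponents).
  Term '10x^4' has total degree 4+0 = 4.
  Term '4x^2y^2' has total degree 2+2 = 4.
  Term '6x^4y^8' has total degree 4+8 = 12.
  Term '10x^7y^2' has total degree 7+2 = 9.
  Term '13x^8y^4' has total degree 8+4 = 12.
  Term '4x^4y^3' has total degree 4+3 = 7.
The maximum total degree among all terms is 12.

12


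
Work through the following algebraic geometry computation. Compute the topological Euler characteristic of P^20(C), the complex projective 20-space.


The complex projective space P^20 has one cell in each even real dimension 0, 2, ..., 40.
The cohomology groups are H^{2k}(P^20) = Z for k = 0,...,20, and 0 otherwise.
Euler characteristic = sum of Betti numbers = 1 per even-dimensional cohomology group.
chi(P^20) = 20 + 1 = 21

21


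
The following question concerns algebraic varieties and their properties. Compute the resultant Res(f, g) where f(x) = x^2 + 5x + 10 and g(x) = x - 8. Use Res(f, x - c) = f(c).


For Res(f, x - c), we evaluate f at x = c.
f(8) = 8^2 + 5*8 + 10
= 64 + 40 + 10
= 104 + 10 = 114
Res(f, g) = 114

114


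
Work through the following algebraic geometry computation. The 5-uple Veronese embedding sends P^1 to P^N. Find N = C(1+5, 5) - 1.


The Veronese embedding v_d: P^n -> P^N maps each point to all
degree-d monomials in n+1 homogeneous coordinates.
N = C(n+d, d) - 1
N = C(1+5, 5) - 1
N = C(6, 5) - 1
C(6, 5) = 6
N = 6 - 1 = 5

5


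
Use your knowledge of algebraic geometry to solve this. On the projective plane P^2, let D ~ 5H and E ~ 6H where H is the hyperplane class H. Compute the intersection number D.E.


Using bilinearity of the intersection pairing on the projective plane P^2:
(aH).(bH) = ab * (H.H)
We have H^2 = 1 (Bezout).
D.E = (5H).(6H) = 5*6*1
= 30*1
= 30

30


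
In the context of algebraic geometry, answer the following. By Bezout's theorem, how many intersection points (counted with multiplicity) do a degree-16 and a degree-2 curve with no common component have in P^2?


Bezout's theorem states the intersection count equals the product of degrees.
Intersection count = 16 * 2 = 32

32


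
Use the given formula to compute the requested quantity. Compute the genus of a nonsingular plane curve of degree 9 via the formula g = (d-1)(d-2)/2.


Using the genus formula for smooth plane curves:
g = (d-1)(d-2)/2
g = (9-1)(9-2)/2
g = 8*7/2
g = 56/2 = 28

28


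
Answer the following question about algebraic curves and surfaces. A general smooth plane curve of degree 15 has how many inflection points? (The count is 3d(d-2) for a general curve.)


For a general smooth plane curve C of degree d, the inflection points are
the intersection of C with its Hessian curve, which has degree 3(d-2).
By Bezout, the total intersection number is d * 3(d-2) = 15 * 39 = 585.
For a general curve every flex is ordinary, so each contributes
multiplicity 1 to C·Hess(C), and the number of distinct inflection
points is 3d(d-2).
Inflection points = 3*15*(15-2) = 3*15*13 = 585

585


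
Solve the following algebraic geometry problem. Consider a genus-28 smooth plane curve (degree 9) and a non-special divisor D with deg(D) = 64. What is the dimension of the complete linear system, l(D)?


First, compute the genus of a smooth plane curve of degree 9:
g = (d-1)(d-2)/2 = (9-1)(9-2)/2 = 28
For a non-special divisor D (i.e., h^1(D) = 0), Riemann-Roch gives:
l(D) = deg(D) - g + 1
Since deg(D) = 64 >= 2g - 1 = 55, D is non-special.
l(D) = 64 - 28 + 1 = 37

37


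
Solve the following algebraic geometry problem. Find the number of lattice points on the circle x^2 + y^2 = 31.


Systematically check integer values of x where x^2 <= 31.
For each valid x, check if 31 - x^2 is a perfect square.
Total integer solutions found: 0

0


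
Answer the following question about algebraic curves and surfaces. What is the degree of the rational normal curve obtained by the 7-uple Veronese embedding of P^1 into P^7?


The rational normal curve in P^7 is the image of P^1 under the 7-uple Veronese.
A general hyperplane in P^7 pulls back to a degree-7 form on P^1, which has 7 zeros,
so the curve meets a general hyperplane in 7 points. Degree = 7.

7


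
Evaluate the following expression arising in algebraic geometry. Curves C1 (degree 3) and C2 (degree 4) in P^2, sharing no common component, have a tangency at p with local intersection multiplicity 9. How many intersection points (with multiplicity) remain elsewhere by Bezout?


By Bezout's theorem, the total intersection number is d1 * d2.
Total = 3 * 4 = 12
Intersection multiplicity at p = 9
Remaining intersections = 12 - 9 = 3

3


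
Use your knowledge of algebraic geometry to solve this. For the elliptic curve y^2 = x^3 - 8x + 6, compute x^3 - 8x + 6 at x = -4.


Compute x^3 - 8x + 6 at x = -4:
x^3 = (-4)^3 = -64
(-8)*x = (-8)*(-4) = 32
Sum: -64 + 32 + 6 = -26

-26


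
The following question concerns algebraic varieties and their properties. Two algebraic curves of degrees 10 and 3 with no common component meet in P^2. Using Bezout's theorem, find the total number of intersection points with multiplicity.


Bezout's theorem states the intersection count equals the product of degrees.
Intersection count = 10 * 3 = 30

30


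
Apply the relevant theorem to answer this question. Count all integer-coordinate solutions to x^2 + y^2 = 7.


Systematically check integer values of x where x^2 <= 7.
For each valid x, check if 7 - x^2 is a perfect square.
Total integer solutions found: 0

0


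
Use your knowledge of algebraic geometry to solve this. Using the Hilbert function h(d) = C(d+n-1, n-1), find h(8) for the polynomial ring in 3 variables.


The Hilbert function for the polynomial ring in 3 variables is:
h(d) = C(d+n-1, n-1)
h(8) = C(8+3-1, 3-1) = C(10, 2)
= 10! / (2! * 8!)
= 45

45


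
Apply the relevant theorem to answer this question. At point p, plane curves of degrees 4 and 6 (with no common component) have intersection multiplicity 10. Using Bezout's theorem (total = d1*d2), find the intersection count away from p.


By Bezout's theorem, the total intersection number is d1 * d2.
Total = 4 * 6 = 24
Intersection multiplicity at p = 10
Remaining intersections = 24 - 10 = 14

14


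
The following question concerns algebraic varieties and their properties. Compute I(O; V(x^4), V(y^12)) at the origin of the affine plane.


The intersection multiplicity of V(x^a) and V(y^b) at the origin is:
I(O; V(x^4), V(y^12)) = dim_k(k[x,y]/(x^4, y^12))
A basis for k[x,y]/(x^4, y^12) is the set of monomials x^i * y^j
where 0 <= i < 4 and 0 <= j < 12.
The number of such monomials is 4 * 12 = 48

48


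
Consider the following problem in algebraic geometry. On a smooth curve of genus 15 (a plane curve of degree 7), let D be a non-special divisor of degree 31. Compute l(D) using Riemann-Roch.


First, compute the genus of a smooth plane curve of degree 7:
g = (d-1)(d-2)/2 = (7-1)(7-2)/2 = 15
For a non-special divisor D (i.e., h^1(D) = 0), Riemann-Roch gives:
l(D) = deg(D) - g + 1
Since deg(D) = 31 >= 2g - 1 = 29, D is non-special.
l(D) = 31 - 15 + 1 = 17

17


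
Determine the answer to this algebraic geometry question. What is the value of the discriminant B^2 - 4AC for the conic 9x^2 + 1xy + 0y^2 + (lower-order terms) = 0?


The discriminant of a conic Ax^2 + Bxy + Cy^2 + ... = 0 is B^2 - 4AC.
B^2 = 1^2 = 1
4AC = 4*9*0 = 0
Discriminant = 1 + 0 = 1

1


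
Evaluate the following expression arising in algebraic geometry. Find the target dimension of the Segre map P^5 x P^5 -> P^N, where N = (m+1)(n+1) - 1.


The Segre embedding maps P^m x P^n into P^N via
all products of coordinates from each factor.
N = (m+1)(n+1) - 1
N = (5+1)(5+1) - 1
N = 6*6 - 1
N = 36 - 1 = 35

35


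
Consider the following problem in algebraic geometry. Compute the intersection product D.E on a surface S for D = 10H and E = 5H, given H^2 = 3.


Using bilinearity of the intersection pairing on a surface S:
(aH).(bH) = ab * (H.H)
We have H^2 = 3.
D.E = (10H).(5H) = 10*5*3
= 50*3
= 150

150


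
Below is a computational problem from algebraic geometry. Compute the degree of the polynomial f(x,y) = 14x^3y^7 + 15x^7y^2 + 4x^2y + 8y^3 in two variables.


Examine each term for its total degree (sum of exponents).
  Term '14x^3y^7' has total degree 3+7 = 10.
  Term '15x^7y^2' has total degree 7+2 = 9.
  Term '4x^2y' has total degree 2+1 = 3.
  Term '8y^3' has total degree 0+3 = 3.
The maximum total degree among all terms is 10.

10


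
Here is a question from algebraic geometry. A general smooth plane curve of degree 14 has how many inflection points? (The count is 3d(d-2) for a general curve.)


For a general smooth plane curve C of degree d, the inflection points are
the intersection of C with its Hessian curve, which has degree 3(d-2).
By Bezout, the total intersection number is d * 3(d-2) = 14 * 36 = 504.
For a general curve every flex is ordinary, so each contributes
multiplicity 1 to C·Hess(C), and the number of distinct inflection
points is 3d(d-2).
Inflection points = 3*14*(14-2) = 3*14*12 = 504

504


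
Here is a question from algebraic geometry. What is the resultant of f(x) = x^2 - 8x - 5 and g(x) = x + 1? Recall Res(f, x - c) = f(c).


For Res(f, x - c), we evaluate f at x = c.
f(-1) = (-1)^2 - 8*(-1) - 5
= 1 + 8 - 5
= 9 - 5 = 4
Res(f, g) = 4

4


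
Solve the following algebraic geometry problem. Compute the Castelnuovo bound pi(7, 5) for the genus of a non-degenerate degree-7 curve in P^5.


Castelnuovo's bound: write d - 1 = m(r-1) + epsilon with 0 <= epsilon < r-1.
d - 1 = 7 - 1 = 6
r - 1 = 5 - 1 = 4
6 = 1*4 + 2, so m = 1, epsilon = 2
pi(d, r) = m(m-1)(r-1)/2 + m*epsilon
= 1*0*4/2 + 1*2
= 0/2 + 2
= 0 + 2 = 2

2


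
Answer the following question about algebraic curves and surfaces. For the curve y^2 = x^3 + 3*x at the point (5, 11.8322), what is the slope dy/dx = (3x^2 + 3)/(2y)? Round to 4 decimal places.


Using implicit differentiation of y^2 = x^3 + 3*x:
2y * dy/dx = 3x^2 + 3
dy/dx = (3x^2 + 3)/(2y)
Numerator: 3*5^2 + 3 = 78
Denominator: 2*11.8322 = 23.6644
dy/dx = 78/23.6644 = 3.2961

3.2961


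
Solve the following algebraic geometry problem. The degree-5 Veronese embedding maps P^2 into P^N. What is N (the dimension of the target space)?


The Veronese embedding v_d: P^n -> P^N maps each point to all
degree-d monomials in n+1 homogeneous coordinates.
N = C(n+d, d) - 1
N = C(2+5, 5) - 1
N = C(7, 5) - 1
C(7, 5) = 21
N = 21 - 1 = 20

20


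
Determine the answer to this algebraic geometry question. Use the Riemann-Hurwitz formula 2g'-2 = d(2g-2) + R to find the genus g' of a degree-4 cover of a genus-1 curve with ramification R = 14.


Riemann-Hurwitz formula: 2g' - 2 = d(2g - 2) + R
Given: d = 4, g = 1, R = 14
2g' - 2 = 4*(2*1 - 2) + 14
2g' - 2 = 4*0 + 14
2g' - 2 = 0 + 14 = 14
2g' = 16
g' = 8

8


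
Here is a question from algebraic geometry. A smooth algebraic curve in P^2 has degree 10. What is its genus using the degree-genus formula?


Using the genus formula for smooth plane curves:
g = (d-1)(d-2)/2
g = (10-1)(10-2)/2
g = 9*8/2
g = 72/2 = 36

36


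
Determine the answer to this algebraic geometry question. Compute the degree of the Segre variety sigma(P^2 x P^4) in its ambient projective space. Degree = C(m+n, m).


The degree of the Segre variety P^2 x P^4 is C(m+n, m).
= C(6, 2)
= 15

15


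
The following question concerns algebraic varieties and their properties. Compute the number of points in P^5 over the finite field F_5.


P^5(F_5) has (q^(n+1) - 1)/(q - 1) points.
= 5^5 + 5^4 + 5^3 + 5^2 + 5^1 + 5^0
= 3125 + 625 + 125 + 25 + 5 + 1
= 3906

3906


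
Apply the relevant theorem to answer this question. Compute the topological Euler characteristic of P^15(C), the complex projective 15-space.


The complex projective space P^15 has one cell in each even real dimension 0, 2, ..., 30.
The cohomology groups are H^{2k}(P^15) = Z for k = 0,...,15, and 0 otherwise.
Euler characteristic = sum of Betti numbers = 1 per even-dimensional cohomology group.
chi(P^15) = 15 + 1 = 16

16


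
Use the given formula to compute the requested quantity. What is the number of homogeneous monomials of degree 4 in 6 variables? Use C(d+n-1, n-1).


The number of degree-4 monomials in 6 variables is C(d+n-1, n-1).
= C(4+6-1, 6-1) = C(9, 5)
= 126

126


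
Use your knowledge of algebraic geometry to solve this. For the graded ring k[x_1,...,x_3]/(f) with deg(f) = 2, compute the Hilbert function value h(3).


For R = k[x_1,...,x_n]/(f) with f homogeneous of degree e:
The Hilbert series is (1 - t^e)/(1 - t)^n.
So h(d) = C(d+n-1, n-1) - C(d-e+n-1, n-1) for d >= e.
With n=3, e=2, d=3:
C(3+3-1, 3-1) = C(5, 2) = 10
C(3-2+3-1, 3-1) = C(3, 2) = 3
h(3) = 10 - 3 = 7

7


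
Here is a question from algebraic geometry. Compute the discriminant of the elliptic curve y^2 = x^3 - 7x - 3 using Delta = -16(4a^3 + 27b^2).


Compute each component:
4a^3 = 4*(-7)^3 = 4*(-343) = -1372
27b^2 = 27*(-3)^2 = 27*9 = 243
4a^3 + 27b^2 = -1372 + 243 = -1129
Delta = -16*(-1129) = 18064

18064


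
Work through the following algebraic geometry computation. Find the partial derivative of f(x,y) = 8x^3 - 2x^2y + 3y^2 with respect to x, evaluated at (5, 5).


df/dx = 3*8*x^2 + 2*(-2)*x^1*y
At (5,5): 3*8*5^2 + 2*(-2)*5^1*5
= 600 - 100
= 500

500


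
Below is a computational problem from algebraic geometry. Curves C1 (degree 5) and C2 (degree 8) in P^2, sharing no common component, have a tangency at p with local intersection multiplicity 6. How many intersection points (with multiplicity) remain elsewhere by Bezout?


By Bezout's theorem, the total intersection number is d1 * d2.
Total = 5 * 8 = 40
Intersection multiplicity at p = 6
Remaining intersections = 40 - 6 = 34

34


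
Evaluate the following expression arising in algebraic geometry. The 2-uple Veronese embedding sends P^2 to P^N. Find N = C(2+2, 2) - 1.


The Veronese embedding v_d: P^n -> P^N maps each point to all
degree-d monomials in n+1 homogeneous coordinates.
N = C(n+d, d) - 1
N = C(2+2, 2) - 1
N = C(4, 2) - 1
C(4, 2) = 6
N = 6 - 1 = 5

5


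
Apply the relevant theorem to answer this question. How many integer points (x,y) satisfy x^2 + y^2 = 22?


Systematically check integer values of x where x^2 <= 22.
For each valid x, check if 22 - x^2 is a perfect square.
Total integer solutions found: 0

0


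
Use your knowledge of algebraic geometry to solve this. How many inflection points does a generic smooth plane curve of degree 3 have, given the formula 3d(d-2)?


For a general smooth plane curve C of degree d, the inflection points are
the intersection of C with its Hessian curve, which has degree 3(d-2).
By Bezout, the total intersection number is d * 3(d-2) = 3 * 3 = 9.
For a general curve every flex is ordinary, so each contributes
multiplicity 1 to C·Hess(C), and the number of distinct inflection
points is 3d(d-2).
Inflection points = 3*3*(3-2) = 3*3*1 = 9

9


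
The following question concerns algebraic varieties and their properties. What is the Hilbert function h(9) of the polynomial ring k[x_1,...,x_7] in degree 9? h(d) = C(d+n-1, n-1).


The Hilbert function for the polynomial ring in 7 variables is:
h(d) = C(d+n-1, n-1)
h(9) = C(9+7-1, 7-1) = C(15, 6)
= 15! / (6! * 9!)
= 5005

5005


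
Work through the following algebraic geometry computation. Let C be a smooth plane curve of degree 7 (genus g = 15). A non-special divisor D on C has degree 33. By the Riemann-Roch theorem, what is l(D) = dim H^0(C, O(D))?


First, compute the genus of a smooth plane curve of degree 7:
g = (d-1)(d-2)/2 = (7-1)(7-2)/2 = 15
For a non-special divisor D (i.e., h^1(D) = 0), Riemann-Roch gives:
l(D) = deg(D) - g + 1
Since deg(D) = 33 >= 2g - 1 = 29, D is non-special.
l(D) = 33 - 15 + 1 = 19

19
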